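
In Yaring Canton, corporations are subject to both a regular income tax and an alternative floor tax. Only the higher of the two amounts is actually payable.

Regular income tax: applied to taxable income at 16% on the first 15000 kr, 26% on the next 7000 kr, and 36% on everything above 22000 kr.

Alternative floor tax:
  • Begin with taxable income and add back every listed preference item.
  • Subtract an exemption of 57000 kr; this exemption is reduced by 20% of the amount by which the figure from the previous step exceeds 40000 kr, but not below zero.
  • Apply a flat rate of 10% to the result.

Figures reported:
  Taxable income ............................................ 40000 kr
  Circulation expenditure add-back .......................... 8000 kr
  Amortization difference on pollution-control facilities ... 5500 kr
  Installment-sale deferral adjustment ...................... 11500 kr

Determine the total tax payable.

Alternative floor tax:
  Adjusted income: 40000 kr + 8000 kr + 5500 kr + 11500 kr = 65000 kr
  Exemption: 57000 kr − 20% × (65000 kr − 40000 kr) = 57000 kr − 5000 kr = 52000 kr
  Base: 65000 kr − 52000 kr = 13000 kr
  13000 kr × 10% = 1300 kr

Regular income tax:
  15000 kr × 16% = 2400 kr
  7000 kr × 26% = 1820 kr
  18000 kr × 36% = 6480 kr
  → 10700 kr

10700 kr > 1300 kr, so the regular income tax governs.

10700 kr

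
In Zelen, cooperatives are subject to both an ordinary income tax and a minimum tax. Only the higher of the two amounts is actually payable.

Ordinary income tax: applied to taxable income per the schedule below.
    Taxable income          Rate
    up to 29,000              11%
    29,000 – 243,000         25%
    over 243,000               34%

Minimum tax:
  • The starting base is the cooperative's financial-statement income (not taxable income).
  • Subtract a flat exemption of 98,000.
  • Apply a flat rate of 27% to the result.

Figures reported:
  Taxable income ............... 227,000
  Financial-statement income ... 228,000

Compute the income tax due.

52,690

Minimum tax:
  Base (financial-statement income): 228,000
  Less exemption 98,000 → base 130,000
  130,000 × 27% = 35,100

Ordinary income tax:
  29,000 × 11% = 3,190
  198,000 × 25% = 49,500
  → 52,690

52,690 > 35,100, so the ordinary income tax governs.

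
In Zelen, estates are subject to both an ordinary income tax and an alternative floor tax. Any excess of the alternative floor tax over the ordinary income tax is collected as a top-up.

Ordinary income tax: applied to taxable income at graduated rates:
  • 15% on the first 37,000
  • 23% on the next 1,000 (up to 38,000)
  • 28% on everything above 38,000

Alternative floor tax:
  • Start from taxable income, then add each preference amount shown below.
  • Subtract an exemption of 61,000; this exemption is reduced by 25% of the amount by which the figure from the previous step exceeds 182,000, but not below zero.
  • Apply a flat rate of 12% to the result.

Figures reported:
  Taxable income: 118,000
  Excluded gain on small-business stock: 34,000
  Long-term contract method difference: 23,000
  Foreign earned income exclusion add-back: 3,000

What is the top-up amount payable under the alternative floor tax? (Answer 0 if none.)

0

Ordinary income tax:
  37,000 × 15% = 5,550
  1,000 × 23% = 230
  80,000 × 28% = 22,400
  → 28,180

Alternative floor tax:
  Adjusted income: 118,000 + 34,000 + 23,000 + 3,000 = 178,000
  Exemption: 178,000 ≤ 182,000, so full 61,000 applies
  Base: 178,000 − 61,000 = 117,000
  117,000 × 12% = 14,040

14,040 ≤ 28,180, so no add-on is due.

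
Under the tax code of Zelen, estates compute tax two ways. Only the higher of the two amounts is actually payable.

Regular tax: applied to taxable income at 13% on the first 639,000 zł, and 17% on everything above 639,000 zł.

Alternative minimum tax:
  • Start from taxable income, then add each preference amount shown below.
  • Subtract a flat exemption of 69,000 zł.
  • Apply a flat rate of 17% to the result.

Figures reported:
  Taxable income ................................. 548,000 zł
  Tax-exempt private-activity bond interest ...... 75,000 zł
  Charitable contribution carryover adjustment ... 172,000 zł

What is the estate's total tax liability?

Alternative minimum tax:
  Adjusted income: 548,000 zł + 75,000 zł + 172,000 zł = 795,000 zł
  Less exemption 69,000 zł → base 726,000 zł
  726,000 zł × 17% = 123,420 zł

Regular tax:
  548,000 zł × 13% = 71,240 zł

123,420 zł > 71,240 zł, so the alternative minimum tax is the binding amount.

123,420 zł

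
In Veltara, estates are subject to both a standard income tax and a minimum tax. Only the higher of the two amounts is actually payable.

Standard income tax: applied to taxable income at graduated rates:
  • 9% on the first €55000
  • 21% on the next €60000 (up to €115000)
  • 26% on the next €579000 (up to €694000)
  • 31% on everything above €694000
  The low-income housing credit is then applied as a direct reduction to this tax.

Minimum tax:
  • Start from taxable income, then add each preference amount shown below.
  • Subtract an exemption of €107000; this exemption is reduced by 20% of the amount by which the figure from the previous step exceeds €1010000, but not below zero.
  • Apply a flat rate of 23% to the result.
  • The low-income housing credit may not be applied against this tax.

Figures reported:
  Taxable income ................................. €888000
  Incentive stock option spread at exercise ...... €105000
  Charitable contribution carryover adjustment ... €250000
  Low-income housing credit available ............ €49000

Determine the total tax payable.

€271998

Standard income tax:
  €55000 × 9% = €4950
  €60000 × 21% = €12600
  €579000 × 26% = €150540
  €194000 × 31% = €60140
  → €228230
  Less low-income housing credit €49000 → €179230

Minimum tax:
  Adjusted income: €888000 + €105000 + €250000 = €1243000
  Exemption: €107000 − 20% × (€1243000 − €1010000) = €107000 − €46600 = €60400
  Base: €1243000 − €60400 = €1182600
  €1182600 × 23% = €271998

€271998 > €179230, so the minimum tax is the binding amount.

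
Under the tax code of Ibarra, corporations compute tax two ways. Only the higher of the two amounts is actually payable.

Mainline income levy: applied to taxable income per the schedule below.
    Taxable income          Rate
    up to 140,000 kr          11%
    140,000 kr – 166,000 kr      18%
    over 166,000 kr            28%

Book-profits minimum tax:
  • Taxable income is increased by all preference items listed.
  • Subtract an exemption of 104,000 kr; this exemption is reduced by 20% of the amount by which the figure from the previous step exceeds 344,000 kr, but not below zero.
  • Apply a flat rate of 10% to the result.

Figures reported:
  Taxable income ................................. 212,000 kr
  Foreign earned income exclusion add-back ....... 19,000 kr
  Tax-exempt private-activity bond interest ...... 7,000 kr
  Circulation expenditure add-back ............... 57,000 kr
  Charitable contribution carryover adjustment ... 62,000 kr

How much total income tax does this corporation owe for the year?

Mainline income levy:
  140,000 kr × 11% = 15,400 kr
  26,000 kr × 18% = 4,680 kr
  46,000 kr × 28% = 12,880 kr
  → 32,960 kr

Book-profits minimum tax:
  Adjusted income: 212,000 kr + 19,000 kr + 7,000 kr + 57,000 kr + 62,000 kr = 357,000 kr
  Exemption: 104,000 kr − 20% × (357,000 kr − 344,000 kr) = 104,000 kr − 2,600 kr = 101,400 kr
  Base: 357,000 kr − 101,400 kr = 255,600 kr
  255,600 kr × 10% = 25,560 kr

32,960 kr > 25,560 kr, so the mainline income levy governs.

32,960 kr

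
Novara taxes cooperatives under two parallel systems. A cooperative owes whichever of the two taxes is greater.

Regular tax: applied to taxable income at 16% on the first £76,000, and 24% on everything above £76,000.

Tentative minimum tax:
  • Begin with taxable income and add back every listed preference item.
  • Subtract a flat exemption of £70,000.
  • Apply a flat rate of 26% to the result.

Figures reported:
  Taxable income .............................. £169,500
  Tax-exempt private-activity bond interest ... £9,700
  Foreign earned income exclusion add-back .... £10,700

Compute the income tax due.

Tentative minimum tax:
  Adjusted income: £169,500 + £9,700 + £10,700 = £189,900
  Less exemption £70,000 → base £119,900
  £119,900 × 26% = £31,174

Regular tax:
  £76,000 × 16% = £12,160
  £93,500 × 24% = £22,440
  → £34,600

£34,600 > £31,174, so the regular tax governs.

£34,600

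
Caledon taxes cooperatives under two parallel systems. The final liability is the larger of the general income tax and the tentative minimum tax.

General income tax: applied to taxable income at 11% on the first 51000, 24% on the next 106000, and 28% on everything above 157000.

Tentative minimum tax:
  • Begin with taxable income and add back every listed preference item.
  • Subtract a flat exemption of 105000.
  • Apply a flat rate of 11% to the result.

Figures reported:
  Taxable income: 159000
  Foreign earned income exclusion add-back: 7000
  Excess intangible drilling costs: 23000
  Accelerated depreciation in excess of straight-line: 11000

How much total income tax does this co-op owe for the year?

Tentative minimum tax:
  Adjusted income: 159000 + 7000 + 23000 + 11000 = 200000
  Less exemption 105000 → base 95000
  95000 × 11% = 10450

General income tax:
  51000 × 11% = 5610
  106000 × 24% = 25440
  2000 × 28% = 560
  → 31610

31610 > 10450, so the general income tax governs.

31610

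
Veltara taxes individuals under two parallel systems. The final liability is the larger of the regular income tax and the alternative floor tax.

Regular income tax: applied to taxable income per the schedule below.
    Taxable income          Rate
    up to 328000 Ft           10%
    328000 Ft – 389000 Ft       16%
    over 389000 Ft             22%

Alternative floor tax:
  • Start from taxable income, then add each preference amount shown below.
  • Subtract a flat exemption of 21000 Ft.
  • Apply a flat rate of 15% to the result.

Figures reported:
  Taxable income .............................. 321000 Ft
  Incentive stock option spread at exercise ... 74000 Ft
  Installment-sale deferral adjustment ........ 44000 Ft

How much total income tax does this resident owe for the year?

62700 Ft

Regular income tax:
  321000 Ft × 10% = 32100 Ft

Alternative floor tax:
  Adjusted income: 321000 Ft + 74000 Ft + 44000 Ft = 439000 Ft
  Less exemption 21000 Ft → base 418000 Ft
  418000 Ft × 15% = 62700 Ft

62700 Ft > 32100 Ft, so the alternative floor tax is the binding amount.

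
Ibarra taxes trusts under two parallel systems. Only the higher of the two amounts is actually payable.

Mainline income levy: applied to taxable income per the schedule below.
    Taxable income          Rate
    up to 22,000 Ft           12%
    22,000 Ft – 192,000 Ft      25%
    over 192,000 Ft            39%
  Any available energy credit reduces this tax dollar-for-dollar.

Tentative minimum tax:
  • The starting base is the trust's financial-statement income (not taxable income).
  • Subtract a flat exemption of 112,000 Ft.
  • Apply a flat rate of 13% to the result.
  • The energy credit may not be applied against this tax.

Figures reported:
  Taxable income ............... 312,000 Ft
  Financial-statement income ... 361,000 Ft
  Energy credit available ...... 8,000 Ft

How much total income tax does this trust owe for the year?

Tentative minimum tax:
  Base (financial-statement income): 361,000 Ft
  Less exemption 112,000 Ft → base 249,000 Ft
  249,000 Ft × 13% = 32,370 Ft

Mainline income levy:
  22,000 Ft × 12% = 2,640 Ft
  170,000 Ft × 25% = 42,500 Ft
  120,000 Ft × 39% = 46,800 Ft
  → 91,940 Ft
  Less energy credit 8,000 Ft → 83,940 Ft

83,940 Ft > 32,370 Ft, so the mainline income levy governs.

83,940 Ft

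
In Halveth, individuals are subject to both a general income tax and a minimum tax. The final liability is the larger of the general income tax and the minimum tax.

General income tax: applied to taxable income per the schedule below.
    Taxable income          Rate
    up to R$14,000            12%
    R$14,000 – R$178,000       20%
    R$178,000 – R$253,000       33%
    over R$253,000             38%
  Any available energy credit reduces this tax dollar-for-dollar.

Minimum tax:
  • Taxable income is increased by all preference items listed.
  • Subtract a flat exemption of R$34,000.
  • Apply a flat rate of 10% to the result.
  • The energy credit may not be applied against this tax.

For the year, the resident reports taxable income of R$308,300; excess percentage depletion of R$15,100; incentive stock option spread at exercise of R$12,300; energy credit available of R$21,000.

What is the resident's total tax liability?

R$59,244

Minimum tax:
  Adjusted income: R$308,300 + R$15,100 + R$12,300 = R$335,700
  Less exemption R$34,000 → base R$301,700
  R$301,700 × 10% = R$30,170

General income tax:
  R$14,000 × 12% = R$1,680
  R$164,000 × 20% = R$32,800
  R$75,000 × 33% = R$24,750
  R$55,300 × 38% = R$21,014
  → R$80,244
  Less energy credit R$21,000 → R$59,244

R$59,244 > R$30,170, so the general income tax governs.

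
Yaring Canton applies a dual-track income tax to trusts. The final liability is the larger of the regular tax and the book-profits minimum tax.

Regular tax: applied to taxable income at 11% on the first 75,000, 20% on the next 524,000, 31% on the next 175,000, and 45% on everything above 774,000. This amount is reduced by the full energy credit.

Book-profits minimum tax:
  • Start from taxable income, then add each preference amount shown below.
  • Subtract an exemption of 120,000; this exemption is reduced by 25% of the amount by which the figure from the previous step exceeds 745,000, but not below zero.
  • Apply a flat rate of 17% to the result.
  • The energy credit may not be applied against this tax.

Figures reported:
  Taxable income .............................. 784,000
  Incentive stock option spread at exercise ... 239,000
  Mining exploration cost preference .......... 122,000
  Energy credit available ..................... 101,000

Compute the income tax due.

Book-profits minimum tax:
  Adjusted income: 784,000 + 239,000 + 122,000 = 1,145,000
  Exemption: 120,000 − 25% × (1,145,000 − 745,000) = 120,000 − 100,000 = 20,000
  Base: 1,145,000 − 20,000 = 1,125,000
  1,125,000 × 17% = 191,250

Regular tax:
  75,000 × 11% = 8,250
  524,000 × 20% = 104,800
  175,000 × 31% = 54,250
  10,000 × 45% = 4,500
  → 171,800
  Less energy credit 101,000 → 70,800

191,250 > 70,800, so the book-profits minimum tax is the binding amount.

191,250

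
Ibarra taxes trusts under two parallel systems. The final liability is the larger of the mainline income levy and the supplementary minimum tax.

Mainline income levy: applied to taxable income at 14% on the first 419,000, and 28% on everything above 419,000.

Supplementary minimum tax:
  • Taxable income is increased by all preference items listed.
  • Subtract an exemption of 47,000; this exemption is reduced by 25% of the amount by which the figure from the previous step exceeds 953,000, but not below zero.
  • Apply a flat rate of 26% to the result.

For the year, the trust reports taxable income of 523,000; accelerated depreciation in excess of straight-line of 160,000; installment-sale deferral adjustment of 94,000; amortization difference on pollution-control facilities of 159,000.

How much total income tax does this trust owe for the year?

231,140

Mainline income levy:
  419,000 × 14% = 58,660
  104,000 × 28% = 29,120
  → 87,780

Supplementary minimum tax:
  Adjusted income: 523,000 + 160,000 + 94,000 + 159,000 = 936,000
  Exemption: 936,000 ≤ 953,000, so full 47,000 applies
  Base: 936,000 − 47,000 = 889,000
  889,000 × 26% = 231,140

231,140 > 87,780, so the supplementary minimum tax is the binding amount.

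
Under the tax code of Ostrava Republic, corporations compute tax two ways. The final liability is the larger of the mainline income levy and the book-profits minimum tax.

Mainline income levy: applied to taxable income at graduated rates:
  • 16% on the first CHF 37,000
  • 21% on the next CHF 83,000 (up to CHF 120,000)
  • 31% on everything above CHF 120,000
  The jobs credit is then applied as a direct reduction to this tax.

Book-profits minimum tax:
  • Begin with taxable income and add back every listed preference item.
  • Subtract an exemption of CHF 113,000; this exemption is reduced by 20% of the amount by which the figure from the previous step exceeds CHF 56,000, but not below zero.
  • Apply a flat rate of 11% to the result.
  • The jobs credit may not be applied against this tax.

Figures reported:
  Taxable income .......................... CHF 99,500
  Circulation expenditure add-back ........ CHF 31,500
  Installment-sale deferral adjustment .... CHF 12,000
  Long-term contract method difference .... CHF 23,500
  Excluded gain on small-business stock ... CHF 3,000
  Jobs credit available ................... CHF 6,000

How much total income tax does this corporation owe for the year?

Mainline income levy:
  CHF 37,000 × 16% = CHF 5,920
  CHF 62,500 × 21% = CHF 13,125
  → CHF 19,045
  Less jobs credit CHF 6,000 → CHF 13,045

Book-profits minimum tax:
  Adjusted income: CHF 99,500 + CHF 31,500 + CHF 12,000 + CHF 23,500 + CHF 3,000 = CHF 169,500
  Exemption: CHF 113,000 − 20% × (CHF 169,500 − CHF 56,000) = CHF 113,000 − CHF 22,700 = CHF 90,300
  Base: CHF 169,500 − CHF 90,300 = CHF 79,200
  CHF 79,200 × 11% = CHF 8,712

CHF 13,045 > CHF 8,712, so the mainline income levy governs.

CHF 13,045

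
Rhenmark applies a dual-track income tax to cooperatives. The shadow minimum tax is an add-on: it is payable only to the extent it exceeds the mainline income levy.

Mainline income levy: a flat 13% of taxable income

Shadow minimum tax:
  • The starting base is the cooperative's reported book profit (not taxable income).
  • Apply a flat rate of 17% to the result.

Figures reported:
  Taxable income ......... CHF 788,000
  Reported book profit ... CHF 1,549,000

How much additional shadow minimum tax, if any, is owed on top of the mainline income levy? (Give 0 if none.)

Shadow minimum tax:
  Base (reported book profit): CHF 1,549,000
  CHF 1,549,000 × 17% = CHF 263,330

Mainline income levy:
  CHF 788,000 × 13% = CHF 102,440

Excess of shadow minimum tax over mainline income levy: CHF 263,330 − CHF 102,440 = CHF 160,890.

CHF 160,890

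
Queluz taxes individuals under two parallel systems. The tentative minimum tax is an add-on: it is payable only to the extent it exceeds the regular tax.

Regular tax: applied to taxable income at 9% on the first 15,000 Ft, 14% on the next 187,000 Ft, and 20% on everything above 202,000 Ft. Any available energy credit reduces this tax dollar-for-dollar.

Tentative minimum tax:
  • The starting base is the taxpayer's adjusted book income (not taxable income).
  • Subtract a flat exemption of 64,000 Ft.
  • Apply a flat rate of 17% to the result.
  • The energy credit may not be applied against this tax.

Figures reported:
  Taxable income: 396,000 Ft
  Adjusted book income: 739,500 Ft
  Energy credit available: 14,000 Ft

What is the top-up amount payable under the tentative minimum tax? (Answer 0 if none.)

62,505 Ft

Regular tax:
  15,000 Ft × 9% = 1,350 Ft
  187,000 Ft × 14% = 26,180 Ft
  194,000 Ft × 20% = 38,800 Ft
  → 66,330 Ft
  Less energy credit 14,000 Ft → 52,330 Ft

Tentative minimum tax:
  Base (adjusted book income): 739,500 Ft
  Less exemption 64,000 Ft → base 675,500 Ft
  675,500 Ft × 17% = 114,835 Ft

Excess of tentative minimum tax over regular tax: 114,835 Ft − 52,330 Ft = 62,505 Ft.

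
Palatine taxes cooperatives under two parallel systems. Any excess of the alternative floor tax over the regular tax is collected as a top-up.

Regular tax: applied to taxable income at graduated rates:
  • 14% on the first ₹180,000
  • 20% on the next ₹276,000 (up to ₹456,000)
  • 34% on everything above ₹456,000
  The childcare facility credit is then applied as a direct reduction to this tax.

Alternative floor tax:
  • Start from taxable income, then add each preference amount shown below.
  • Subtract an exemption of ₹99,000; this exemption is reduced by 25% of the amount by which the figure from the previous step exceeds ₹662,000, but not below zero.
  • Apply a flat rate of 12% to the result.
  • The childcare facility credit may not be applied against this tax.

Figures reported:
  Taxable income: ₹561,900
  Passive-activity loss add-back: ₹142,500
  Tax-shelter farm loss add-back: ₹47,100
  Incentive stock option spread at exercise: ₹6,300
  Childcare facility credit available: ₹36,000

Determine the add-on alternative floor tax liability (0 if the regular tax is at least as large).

Alternative floor tax:
  Adjusted income: ₹561,900 + ₹142,500 + ₹47,100 + ₹6,300 = ₹757,800
  Exemption: ₹99,000 − 25% × (₹757,800 − ₹662,000) = ₹99,000 − ₹23,950 = ₹75,050
  Base: ₹757,800 − ₹75,050 = ₹682,750
  ₹682,750 × 12% = ₹81,930

Regular tax:
  ₹180,000 × 14% = ₹25,200
  ₹276,000 × 20% = ₹55,200
  ₹105,900 × 34% = ₹36,006
  → ₹116,406
  Less childcare facility credit ₹36,000 → ₹80,406

Excess of alternative floor tax over regular tax: ₹81,930 − ₹80,406 = ₹1,524.

₹1,524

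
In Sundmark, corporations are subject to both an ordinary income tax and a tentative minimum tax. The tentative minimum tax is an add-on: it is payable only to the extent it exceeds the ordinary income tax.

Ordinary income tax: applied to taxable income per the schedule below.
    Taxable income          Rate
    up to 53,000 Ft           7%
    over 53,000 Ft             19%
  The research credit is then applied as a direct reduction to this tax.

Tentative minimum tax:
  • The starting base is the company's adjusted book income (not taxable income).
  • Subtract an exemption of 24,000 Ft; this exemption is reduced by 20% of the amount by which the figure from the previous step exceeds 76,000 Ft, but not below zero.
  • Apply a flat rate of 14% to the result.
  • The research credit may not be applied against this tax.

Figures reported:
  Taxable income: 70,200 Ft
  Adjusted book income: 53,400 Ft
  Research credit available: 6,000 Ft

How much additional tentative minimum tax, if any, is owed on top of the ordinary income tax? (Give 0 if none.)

Ordinary income tax:
  53,000 Ft × 7% = 3,710 Ft
  17,200 Ft × 19% = 3,268 Ft
  → 6,978 Ft
  Less research credit 6,000 Ft → 978 Ft

Tentative minimum tax:
  Base (adjusted book income): 53,400 Ft
  Exemption: 53,400 Ft ≤ 76,000 Ft, so full 24,000 Ft applies
  Base: 53,400 Ft − 24,000 Ft = 29,400 Ft
  29,400 Ft × 14% = 4,116 Ft

Excess of tentative minimum tax over ordinary income tax: 4,116 Ft − 978 Ft = 3,138 Ft.

3,138 Ft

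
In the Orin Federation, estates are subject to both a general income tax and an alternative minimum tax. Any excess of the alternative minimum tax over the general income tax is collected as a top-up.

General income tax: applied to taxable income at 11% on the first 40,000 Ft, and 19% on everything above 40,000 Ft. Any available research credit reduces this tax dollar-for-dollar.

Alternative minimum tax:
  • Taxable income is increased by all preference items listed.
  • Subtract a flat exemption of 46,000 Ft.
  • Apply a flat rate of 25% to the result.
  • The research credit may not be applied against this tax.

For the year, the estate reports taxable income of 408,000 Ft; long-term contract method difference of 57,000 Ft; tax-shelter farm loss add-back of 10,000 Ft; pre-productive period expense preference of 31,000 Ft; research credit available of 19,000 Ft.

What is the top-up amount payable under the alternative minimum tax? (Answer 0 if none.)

General income tax:
  40,000 Ft × 11% = 4,400 Ft
  368,000 Ft × 19% = 69,920 Ft
  → 74,320 Ft
  Less research credit 19,000 Ft → 55,320 Ft

Alternative minimum tax:
  Adjusted income: 408,000 Ft + 57,000 Ft + 10,000 Ft + 31,000 Ft = 506,000 Ft
  Less exemption 46,000 Ft → base 460,000 Ft
  460,000 Ft × 25% = 115,000 Ft

Excess of alternative minimum tax over general income tax: 115,000 Ft − 55,320 Ft = 59,680 Ft.

59,680 Ft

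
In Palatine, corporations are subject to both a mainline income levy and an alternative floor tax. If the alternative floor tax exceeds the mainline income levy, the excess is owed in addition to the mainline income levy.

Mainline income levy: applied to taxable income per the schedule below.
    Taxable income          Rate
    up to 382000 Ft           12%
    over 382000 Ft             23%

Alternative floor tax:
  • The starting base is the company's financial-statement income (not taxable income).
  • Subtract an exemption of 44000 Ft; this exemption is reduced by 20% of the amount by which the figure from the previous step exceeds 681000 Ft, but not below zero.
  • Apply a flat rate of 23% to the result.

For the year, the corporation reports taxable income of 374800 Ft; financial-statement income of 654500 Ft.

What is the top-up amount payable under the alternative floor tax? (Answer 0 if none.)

Alternative floor tax:
  Base (financial-statement income): 654500 Ft
  Exemption: 654500 Ft ≤ 681000 Ft, so full 44000 Ft applies
  Base: 654500 Ft − 44000 Ft = 610500 Ft
  610500 Ft × 23% = 140415 Ft

Mainline income levy:
  374800 Ft × 12% = 44976 Ft

Excess of alternative floor tax over mainline income levy: 140415 Ft − 44976 Ft = 95439 Ft.

95439 Ft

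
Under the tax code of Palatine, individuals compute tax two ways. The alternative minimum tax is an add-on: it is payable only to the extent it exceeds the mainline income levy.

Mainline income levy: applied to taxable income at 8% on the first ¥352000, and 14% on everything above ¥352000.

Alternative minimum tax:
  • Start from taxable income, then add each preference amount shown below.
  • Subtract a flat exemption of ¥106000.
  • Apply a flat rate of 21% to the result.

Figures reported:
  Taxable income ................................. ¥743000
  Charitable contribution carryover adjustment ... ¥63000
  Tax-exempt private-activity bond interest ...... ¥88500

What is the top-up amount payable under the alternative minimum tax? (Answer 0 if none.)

¥82685

Alternative minimum tax:
  Adjusted income: ¥743000 + ¥63000 + ¥88500 = ¥894500
  Less exemption ¥106000 → base ¥788500
  ¥788500 × 21% = ¥165585

Mainline income levy:
  ¥352000 × 8% = ¥28160
  ¥391000 × 14% = ¥54740
  → ¥82900

Excess of alternative minimum tax over mainline income levy: ¥165585 − ¥82900 = ¥82685.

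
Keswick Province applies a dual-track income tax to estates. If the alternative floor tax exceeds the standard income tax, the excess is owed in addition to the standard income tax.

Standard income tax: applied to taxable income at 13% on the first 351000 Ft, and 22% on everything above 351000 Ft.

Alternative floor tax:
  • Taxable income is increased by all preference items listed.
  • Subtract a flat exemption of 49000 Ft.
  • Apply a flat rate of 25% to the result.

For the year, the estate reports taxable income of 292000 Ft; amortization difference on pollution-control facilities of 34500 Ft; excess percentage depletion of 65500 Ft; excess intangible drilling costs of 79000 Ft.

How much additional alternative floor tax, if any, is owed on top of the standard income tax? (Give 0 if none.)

Standard income tax:
  292000 Ft × 13% = 37960 Ft

Alternative floor tax:
  Adjusted income: 292000 Ft + 34500 Ft + 65500 Ft + 79000 Ft = 471000 Ft
  Less exemption 49000 Ft → base 422000 Ft
  422000 Ft × 25% = 105500 Ft

Excess of alternative floor tax over standard income tax: 105500 Ft − 37960 Ft = 67540 Ft.

67540 Ft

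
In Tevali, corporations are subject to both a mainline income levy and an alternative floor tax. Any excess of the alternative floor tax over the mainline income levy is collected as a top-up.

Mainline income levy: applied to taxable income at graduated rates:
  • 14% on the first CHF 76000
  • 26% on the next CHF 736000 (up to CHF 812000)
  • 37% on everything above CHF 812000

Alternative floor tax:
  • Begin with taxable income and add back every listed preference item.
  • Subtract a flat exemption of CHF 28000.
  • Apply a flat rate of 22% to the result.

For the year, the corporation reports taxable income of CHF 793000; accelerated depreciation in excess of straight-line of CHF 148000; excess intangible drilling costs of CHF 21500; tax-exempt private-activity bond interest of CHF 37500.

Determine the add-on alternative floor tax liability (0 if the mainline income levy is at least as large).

Alternative floor tax:
  Adjusted income: CHF 793000 + CHF 148000 + CHF 21500 + CHF 37500 = CHF 1000000
  Less exemption CHF 28000 → base CHF 972000
  CHF 972000 × 22% = CHF 213840

Mainline income levy:
  CHF 76000 × 14% = CHF 10640
  CHF 717000 × 26% = CHF 186420
  → CHF 197060

Excess of alternative floor tax over mainline income levy: CHF 213840 − CHF 197060 = CHF 16780.

CHF 16780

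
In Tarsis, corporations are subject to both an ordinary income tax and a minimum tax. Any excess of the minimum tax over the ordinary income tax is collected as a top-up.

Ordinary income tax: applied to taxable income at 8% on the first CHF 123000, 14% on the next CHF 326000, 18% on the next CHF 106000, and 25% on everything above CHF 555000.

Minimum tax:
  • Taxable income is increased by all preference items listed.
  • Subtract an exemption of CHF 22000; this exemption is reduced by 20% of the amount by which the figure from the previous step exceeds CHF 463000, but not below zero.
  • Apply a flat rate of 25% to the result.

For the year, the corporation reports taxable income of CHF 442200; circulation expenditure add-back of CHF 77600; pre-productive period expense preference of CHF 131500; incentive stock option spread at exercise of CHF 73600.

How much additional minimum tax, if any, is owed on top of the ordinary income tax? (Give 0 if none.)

Ordinary income tax:
  CHF 123000 × 8% = CHF 9840
  CHF 319200 × 14% = CHF 44688
  → CHF 54528

Minimum tax:
  Adjusted income: CHF 442200 + CHF 77600 + CHF 131500 + CHF 73600 = CHF 724900
  Exemption: 20% × (CHF 724900 − CHF 463000) = CHF 52380 ≥ CHF 22000, so the exemption is fully phased out
  Base: CHF 724900 − CHF 0 = CHF 724900
  CHF 724900 × 25% = CHF 181225

Excess of minimum tax over ordinary income tax: CHF 181225 − CHF 54528 = CHF 126697.

CHF 126697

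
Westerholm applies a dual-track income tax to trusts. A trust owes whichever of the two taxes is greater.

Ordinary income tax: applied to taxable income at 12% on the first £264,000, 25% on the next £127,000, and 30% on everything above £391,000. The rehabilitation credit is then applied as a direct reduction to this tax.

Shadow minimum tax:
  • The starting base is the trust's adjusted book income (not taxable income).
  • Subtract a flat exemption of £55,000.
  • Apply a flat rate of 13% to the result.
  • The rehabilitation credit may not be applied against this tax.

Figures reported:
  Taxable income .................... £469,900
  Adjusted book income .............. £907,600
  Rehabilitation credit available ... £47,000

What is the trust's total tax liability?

Shadow minimum tax:
  Base (adjusted book income): £907,600
  Less exemption £55,000 → base £852,600
  £852,600 × 13% = £110,838

Ordinary income tax:
  £264,000 × 12% = £31,680
  £127,000 × 25% = £31,750
  £78,900 × 30% = £23,670
  → £87,100
  Less rehabilitation credit £47,000 → £40,100

£110,838 > £40,100, so the shadow minimum tax is the binding amount.

£110,838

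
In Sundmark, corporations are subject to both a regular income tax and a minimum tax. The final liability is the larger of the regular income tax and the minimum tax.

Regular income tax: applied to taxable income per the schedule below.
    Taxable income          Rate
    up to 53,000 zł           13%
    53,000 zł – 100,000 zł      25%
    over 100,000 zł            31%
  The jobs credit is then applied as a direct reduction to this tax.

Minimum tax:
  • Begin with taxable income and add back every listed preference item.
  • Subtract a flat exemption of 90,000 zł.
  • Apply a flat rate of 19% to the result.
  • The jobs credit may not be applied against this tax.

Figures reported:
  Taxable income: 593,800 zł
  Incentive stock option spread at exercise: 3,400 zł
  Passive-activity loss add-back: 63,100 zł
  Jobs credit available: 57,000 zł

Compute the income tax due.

Minimum tax:
  Adjusted income: 593,800 zł + 3,400 zł + 63,100 zł = 660,300 zł
  Less exemption 90,000 zł → base 570,300 zł
  570,300 zł × 19% = 108,357 zł

Regular income tax:
  53,000 zł × 13% = 6,890 zł
  47,000 zł × 25% = 11,750 zł
  493,800 zł × 31% = 153,078 zł
  → 171,718 zł
  Less jobs credit 57,000 zł → 114,718 zł

114,718 zł > 108,357 zł, so the regular income tax governs.

114,718 zł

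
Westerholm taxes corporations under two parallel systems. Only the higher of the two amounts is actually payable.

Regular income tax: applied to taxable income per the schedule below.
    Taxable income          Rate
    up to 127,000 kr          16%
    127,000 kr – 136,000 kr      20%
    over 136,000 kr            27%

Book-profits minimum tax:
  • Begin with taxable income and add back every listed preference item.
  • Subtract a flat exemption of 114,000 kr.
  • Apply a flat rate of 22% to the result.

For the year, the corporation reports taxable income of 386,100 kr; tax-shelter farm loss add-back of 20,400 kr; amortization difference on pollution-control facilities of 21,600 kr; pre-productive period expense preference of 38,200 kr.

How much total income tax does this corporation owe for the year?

89,647 kr

Regular income tax:
  127,000 kr × 16% = 20,320 kr
  9,000 kr × 20% = 1,800 kr
  250,100 kr × 27% = 67,527 kr
  → 89,647 kr

Book-profits minimum tax:
  Adjusted income: 386,100 kr + 20,400 kr + 21,600 kr + 38,200 kr = 466,300 kr
  Less exemption 114,000 kr → base 352,300 kr
  352,300 kr × 22% = 77,506 kr

89,647 kr > 77,506 kr, so the regular income tax governs.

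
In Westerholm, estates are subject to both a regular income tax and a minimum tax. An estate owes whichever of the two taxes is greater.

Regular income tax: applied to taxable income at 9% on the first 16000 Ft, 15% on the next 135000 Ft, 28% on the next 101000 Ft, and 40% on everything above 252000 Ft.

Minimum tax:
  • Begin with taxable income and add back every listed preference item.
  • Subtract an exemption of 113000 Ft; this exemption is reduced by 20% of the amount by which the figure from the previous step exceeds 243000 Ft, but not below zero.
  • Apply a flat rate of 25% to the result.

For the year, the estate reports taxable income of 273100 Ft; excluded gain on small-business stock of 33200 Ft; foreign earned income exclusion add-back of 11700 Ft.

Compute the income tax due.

Minimum tax:
  Adjusted income: 273100 Ft + 33200 Ft + 11700 Ft = 318000 Ft
  Exemption: 113000 Ft − 20% × (318000 Ft − 243000 Ft) = 113000 Ft − 15000 Ft = 98000 Ft
  Base: 318000 Ft − 98000 Ft = 220000 Ft
  220000 Ft × 25% = 55000 Ft

Regular income tax:
  16000 Ft × 9% = 1440 Ft
  135000 Ft × 15% = 20250 Ft
  101000 Ft × 28% = 28280 Ft
  21100 Ft × 40% = 8440 Ft
  → 58410 Ft

58410 Ft > 55000 Ft, so the regular income tax governs.

58410 Ft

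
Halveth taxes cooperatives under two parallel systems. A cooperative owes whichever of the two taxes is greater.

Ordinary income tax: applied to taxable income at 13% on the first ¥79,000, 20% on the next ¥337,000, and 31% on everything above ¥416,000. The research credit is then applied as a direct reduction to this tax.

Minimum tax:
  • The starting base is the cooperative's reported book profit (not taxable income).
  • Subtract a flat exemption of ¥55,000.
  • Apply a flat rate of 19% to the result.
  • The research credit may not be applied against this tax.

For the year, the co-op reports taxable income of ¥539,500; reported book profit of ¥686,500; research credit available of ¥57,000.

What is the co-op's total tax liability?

¥119,985

Minimum tax:
  Base (reported book profit): ¥686,500
  Less exemption ¥55,000 → base ¥631,500
  ¥631,500 × 19% = ¥119,985

Ordinary income tax:
  ¥79,000 × 13% = ¥10,270
  ¥337,000 × 20% = ¥67,400
  ¥123,500 × 31% = ¥38,285
  → ¥115,955
  Less research credit ¥57,000 → ¥58,955

¥119,985 > ¥58,955, so the minimum tax is the binding amount.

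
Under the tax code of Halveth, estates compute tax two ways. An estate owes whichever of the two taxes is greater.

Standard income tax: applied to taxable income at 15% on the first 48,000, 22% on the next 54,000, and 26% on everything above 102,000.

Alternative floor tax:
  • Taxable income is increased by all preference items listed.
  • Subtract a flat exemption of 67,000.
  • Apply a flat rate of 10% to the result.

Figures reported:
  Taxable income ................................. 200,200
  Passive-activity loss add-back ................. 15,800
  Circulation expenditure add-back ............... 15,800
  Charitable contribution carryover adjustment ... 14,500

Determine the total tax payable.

44,612

Standard income tax:
  48,000 × 15% = 7,200
  54,000 × 22% = 11,880
  98,200 × 26% = 25,532
  → 44,612

Alternative floor tax:
  Adjusted income: 200,200 + 15,800 + 15,800 + 14,500 = 246,300
  Less exemption 67,000 → base 179,300
  179,300 × 10% = 17,930

44,612 > 17,930, so the standard income tax governs.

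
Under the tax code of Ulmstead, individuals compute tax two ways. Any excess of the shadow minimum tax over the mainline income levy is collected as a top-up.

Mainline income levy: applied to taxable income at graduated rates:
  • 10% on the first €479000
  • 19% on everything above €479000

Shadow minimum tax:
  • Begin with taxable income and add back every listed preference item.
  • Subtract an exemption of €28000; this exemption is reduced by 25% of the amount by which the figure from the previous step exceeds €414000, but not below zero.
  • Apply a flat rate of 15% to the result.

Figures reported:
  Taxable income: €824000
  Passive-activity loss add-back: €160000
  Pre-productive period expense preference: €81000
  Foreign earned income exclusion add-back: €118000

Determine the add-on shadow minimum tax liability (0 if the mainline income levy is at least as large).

Shadow minimum tax:
  Adjusted income: €824000 + €160000 + €81000 + €118000 = €1183000
  Exemption: 25% × (€1183000 − €414000) = €192250 ≥ €28000, so the exemption is fully phased out
  Base: €1183000 − €0 = €1183000
  €1183000 × 15% = €177450

Mainline income levy:
  €479000 × 10% = €47900
  €345000 × 19% = €65550
  → €113450

Excess of shadow minimum tax over mainline income levy: €177450 − €113450 = €64000.

€64000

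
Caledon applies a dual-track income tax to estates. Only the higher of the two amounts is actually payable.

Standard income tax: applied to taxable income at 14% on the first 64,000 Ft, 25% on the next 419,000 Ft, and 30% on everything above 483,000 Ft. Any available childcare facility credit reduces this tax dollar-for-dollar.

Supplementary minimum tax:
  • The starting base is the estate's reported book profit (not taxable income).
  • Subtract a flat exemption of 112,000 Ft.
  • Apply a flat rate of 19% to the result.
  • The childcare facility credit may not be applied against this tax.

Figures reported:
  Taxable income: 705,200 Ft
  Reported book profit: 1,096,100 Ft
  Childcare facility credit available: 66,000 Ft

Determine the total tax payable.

Standard income tax:
  64,000 Ft × 14% = 8,960 Ft
  419,000 Ft × 25% = 104,750 Ft
  222,200 Ft × 30% = 66,660 Ft
  → 180,370 Ft
  Less childcare facility credit 66,000 Ft → 114,370 Ft

Supplementary minimum tax:
  Base (reported book profit): 1,096,100 Ft
  Less exemption 112,000 Ft → base 984,100 Ft
  984,100 Ft × 19% = 186,979 Ft

186,979 Ft > 114,370 Ft, so the supplementary minimum tax is the binding amount.

186,979 Ft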